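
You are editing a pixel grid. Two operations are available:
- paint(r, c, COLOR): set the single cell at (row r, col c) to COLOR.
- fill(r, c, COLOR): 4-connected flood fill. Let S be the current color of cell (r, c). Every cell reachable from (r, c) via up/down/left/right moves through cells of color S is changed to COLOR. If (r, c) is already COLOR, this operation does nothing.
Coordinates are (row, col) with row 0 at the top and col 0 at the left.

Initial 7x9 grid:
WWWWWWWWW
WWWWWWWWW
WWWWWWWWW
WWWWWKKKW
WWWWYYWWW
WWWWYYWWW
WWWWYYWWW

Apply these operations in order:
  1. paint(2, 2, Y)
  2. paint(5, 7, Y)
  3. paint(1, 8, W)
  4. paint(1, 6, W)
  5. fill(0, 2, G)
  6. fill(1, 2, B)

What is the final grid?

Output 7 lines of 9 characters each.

After op 1 paint(2,2,Y):
WWWWWWWWW
WWWWWWWWW
WWYWWWWWW
WWWWWKKKW
WWWWYYWWW
WWWWYYWWW
WWWWYYWWW
After op 2 paint(5,7,Y):
WWWWWWWWW
WWWWWWWWW
WWYWWWWWW
WWWWWKKKW
WWWWYYWWW
WWWWYYWYW
WWWWYYWWW
After op 3 paint(1,8,W):
WWWWWWWWW
WWWWWWWWW
WWYWWWWWW
WWWWWKKKW
WWWWYYWWW
WWWWYYWYW
WWWWYYWWW
After op 4 paint(1,6,W):
WWWWWWWWW
WWWWWWWWW
WWYWWWWWW
WWWWWKKKW
WWWWYYWWW
WWWWYYWYW
WWWWYYWWW
After op 5 fill(0,2,G) [52 cells changed]:
GGGGGGGGG
GGGGGGGGG
GGYGGGGGG
GGGGGKKKG
GGGGYYGGG
GGGGYYGYG
GGGGYYGGG
After op 6 fill(1,2,B) [52 cells changed]:
BBBBBBBBB
BBBBBBBBB
BBYBBBBBB
BBBBBKKKB
BBBBYYBBB
BBBBYYBYB
BBBBYYBBB

Answer: BBBBBBBBB
BBBBBBBBB
BBYBBBBBB
BBBBBKKKB
BBBBYYBBB
BBBBYYBYB
BBBBYYBBB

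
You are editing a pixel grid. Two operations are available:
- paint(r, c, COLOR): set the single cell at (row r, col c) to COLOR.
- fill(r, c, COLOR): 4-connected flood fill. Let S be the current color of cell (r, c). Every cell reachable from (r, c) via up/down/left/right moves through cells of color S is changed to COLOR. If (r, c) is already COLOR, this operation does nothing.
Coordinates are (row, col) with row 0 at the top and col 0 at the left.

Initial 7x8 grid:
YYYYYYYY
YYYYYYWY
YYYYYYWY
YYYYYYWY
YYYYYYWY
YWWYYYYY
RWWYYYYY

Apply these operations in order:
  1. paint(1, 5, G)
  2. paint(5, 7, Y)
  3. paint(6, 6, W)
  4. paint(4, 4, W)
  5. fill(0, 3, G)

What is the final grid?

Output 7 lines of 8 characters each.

After op 1 paint(1,5,G):
YYYYYYYY
YYYYYGWY
YYYYYYWY
YYYYYYWY
YYYYYYWY
YWWYYYYY
RWWYYYYY
After op 2 paint(5,7,Y):
YYYYYYYY
YYYYYGWY
YYYYYYWY
YYYYYYWY
YYYYYYWY
YWWYYYYY
RWWYYYYY
After op 3 paint(6,6,W):
YYYYYYYY
YYYYYGWY
YYYYYYWY
YYYYYYWY
YYYYYYWY
YWWYYYYY
RWWYYYWY
After op 4 paint(4,4,W):
YYYYYYYY
YYYYYGWY
YYYYYYWY
YYYYYYWY
YYYYWYWY
YWWYYYYY
RWWYYYWY
After op 5 fill(0,3,G) [44 cells changed]:
GGGGGGGG
GGGGGGWG
GGGGGGWG
GGGGGGWG
GGGGWGWG
GWWGGGGG
RWWGGGWG

Answer: GGGGGGGG
GGGGGGWG
GGGGGGWG
GGGGGGWG
GGGGWGWG
GWWGGGGG
RWWGGGWG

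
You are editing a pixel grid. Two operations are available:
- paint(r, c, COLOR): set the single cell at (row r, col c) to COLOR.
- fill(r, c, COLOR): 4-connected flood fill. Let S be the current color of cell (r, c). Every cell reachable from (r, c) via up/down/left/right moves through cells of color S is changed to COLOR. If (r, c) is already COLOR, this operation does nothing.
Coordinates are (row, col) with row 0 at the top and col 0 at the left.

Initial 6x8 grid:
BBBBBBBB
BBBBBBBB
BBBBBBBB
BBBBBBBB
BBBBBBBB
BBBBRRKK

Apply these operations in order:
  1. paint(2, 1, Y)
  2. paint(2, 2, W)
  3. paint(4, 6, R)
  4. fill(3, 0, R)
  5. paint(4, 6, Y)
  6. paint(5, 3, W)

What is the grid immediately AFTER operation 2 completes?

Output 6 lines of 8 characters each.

Answer: BBBBBBBB
BBBBBBBB
BYWBBBBB
BBBBBBBB
BBBBBBBB
BBBBRRKK

Derivation:
After op 1 paint(2,1,Y):
BBBBBBBB
BBBBBBBB
BYBBBBBB
BBBBBBBB
BBBBBBBB
BBBBRRKK
After op 2 paint(2,2,W):
BBBBBBBB
BBBBBBBB
BYWBBBBB
BBBBBBBB
BBBBBBBB
BBBBRRKK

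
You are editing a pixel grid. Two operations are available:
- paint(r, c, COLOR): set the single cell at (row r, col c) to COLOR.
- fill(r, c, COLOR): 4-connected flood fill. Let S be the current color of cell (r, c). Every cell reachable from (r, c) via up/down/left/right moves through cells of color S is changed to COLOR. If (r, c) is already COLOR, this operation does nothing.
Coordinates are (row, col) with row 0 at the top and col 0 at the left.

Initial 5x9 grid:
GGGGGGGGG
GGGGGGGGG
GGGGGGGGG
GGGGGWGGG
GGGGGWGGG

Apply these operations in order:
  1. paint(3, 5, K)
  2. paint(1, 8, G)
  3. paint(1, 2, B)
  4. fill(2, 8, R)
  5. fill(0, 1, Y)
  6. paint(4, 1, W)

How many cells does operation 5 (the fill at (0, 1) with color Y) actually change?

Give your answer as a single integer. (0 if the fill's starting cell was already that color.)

Answer: 42

Derivation:
After op 1 paint(3,5,K):
GGGGGGGGG
GGGGGGGGG
GGGGGGGGG
GGGGGKGGG
GGGGGWGGG
After op 2 paint(1,8,G):
GGGGGGGGG
GGGGGGGGG
GGGGGGGGG
GGGGGKGGG
GGGGGWGGG
After op 3 paint(1,2,B):
GGGGGGGGG
GGBGGGGGG
GGGGGGGGG
GGGGGKGGG
GGGGGWGGG
After op 4 fill(2,8,R) [42 cells changed]:
RRRRRRRRR
RRBRRRRRR
RRRRRRRRR
RRRRRKRRR
RRRRRWRRR
After op 5 fill(0,1,Y) [42 cells changed]:
YYYYYYYYY
YYBYYYYYY
YYYYYYYYY
YYYYYKYYY
YYYYYWYYY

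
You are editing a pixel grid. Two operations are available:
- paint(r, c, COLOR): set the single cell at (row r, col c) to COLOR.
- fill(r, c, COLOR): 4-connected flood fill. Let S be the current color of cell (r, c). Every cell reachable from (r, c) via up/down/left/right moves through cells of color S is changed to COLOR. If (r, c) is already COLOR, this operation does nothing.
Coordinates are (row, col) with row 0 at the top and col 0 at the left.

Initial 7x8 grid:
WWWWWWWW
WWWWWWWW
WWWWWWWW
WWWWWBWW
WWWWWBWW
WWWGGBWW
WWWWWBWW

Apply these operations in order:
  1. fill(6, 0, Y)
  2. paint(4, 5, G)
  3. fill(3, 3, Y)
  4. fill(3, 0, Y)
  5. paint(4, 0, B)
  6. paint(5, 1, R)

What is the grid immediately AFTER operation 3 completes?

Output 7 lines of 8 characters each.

After op 1 fill(6,0,Y) [50 cells changed]:
YYYYYYYY
YYYYYYYY
YYYYYYYY
YYYYYBYY
YYYYYBYY
YYYGGBYY
YYYYYBYY
After op 2 paint(4,5,G):
YYYYYYYY
YYYYYYYY
YYYYYYYY
YYYYYBYY
YYYYYGYY
YYYGGBYY
YYYYYBYY
After op 3 fill(3,3,Y) [0 cells changed]:
YYYYYYYY
YYYYYYYY
YYYYYYYY
YYYYYBYY
YYYYYGYY
YYYGGBYY
YYYYYBYY

Answer: YYYYYYYY
YYYYYYYY
YYYYYYYY
YYYYYBYY
YYYYYGYY
YYYGGBYY
YYYYYBYY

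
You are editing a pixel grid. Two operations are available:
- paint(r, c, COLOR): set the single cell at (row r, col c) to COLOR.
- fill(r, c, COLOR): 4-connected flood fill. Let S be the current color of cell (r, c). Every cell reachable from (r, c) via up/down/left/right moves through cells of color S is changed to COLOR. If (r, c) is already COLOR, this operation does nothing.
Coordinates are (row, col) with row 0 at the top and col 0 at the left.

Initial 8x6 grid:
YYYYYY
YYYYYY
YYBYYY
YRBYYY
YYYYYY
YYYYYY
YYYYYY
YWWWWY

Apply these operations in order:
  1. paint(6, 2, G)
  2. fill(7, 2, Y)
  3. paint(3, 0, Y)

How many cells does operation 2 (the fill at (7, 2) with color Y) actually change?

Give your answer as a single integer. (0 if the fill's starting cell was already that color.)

Answer: 4

Derivation:
After op 1 paint(6,2,G):
YYYYYY
YYYYYY
YYBYYY
YRBYYY
YYYYYY
YYYYYY
YYGYYY
YWWWWY
After op 2 fill(7,2,Y) [4 cells changed]:
YYYYYY
YYYYYY
YYBYYY
YRBYYY
YYYYYY
YYYYYY
YYGYYY
YYYYYY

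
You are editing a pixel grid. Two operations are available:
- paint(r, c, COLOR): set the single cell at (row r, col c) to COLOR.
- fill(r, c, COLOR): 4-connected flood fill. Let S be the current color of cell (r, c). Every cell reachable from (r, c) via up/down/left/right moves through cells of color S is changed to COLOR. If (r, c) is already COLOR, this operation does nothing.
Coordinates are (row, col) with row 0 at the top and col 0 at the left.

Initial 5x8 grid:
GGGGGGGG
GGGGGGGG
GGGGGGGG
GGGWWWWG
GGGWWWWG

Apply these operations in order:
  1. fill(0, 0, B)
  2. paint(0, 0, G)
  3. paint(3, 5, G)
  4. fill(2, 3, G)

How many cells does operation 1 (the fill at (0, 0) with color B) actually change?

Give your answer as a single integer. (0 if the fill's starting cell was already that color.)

After op 1 fill(0,0,B) [32 cells changed]:
BBBBBBBB
BBBBBBBB
BBBBBBBB
BBBWWWWB
BBBWWWWB

Answer: 32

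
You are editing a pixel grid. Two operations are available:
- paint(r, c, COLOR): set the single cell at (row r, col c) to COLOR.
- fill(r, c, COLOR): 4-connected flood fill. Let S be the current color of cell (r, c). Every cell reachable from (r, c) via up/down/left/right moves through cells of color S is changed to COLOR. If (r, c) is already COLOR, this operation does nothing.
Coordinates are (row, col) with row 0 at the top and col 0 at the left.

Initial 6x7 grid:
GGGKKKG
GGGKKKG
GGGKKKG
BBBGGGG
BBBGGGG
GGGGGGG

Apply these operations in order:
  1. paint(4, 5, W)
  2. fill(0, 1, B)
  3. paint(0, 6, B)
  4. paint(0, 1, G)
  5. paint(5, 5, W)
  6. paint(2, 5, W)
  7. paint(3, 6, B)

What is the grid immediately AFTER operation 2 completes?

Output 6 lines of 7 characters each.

Answer: BBBKKKG
BBBKKKG
BBBKKKG
BBBGGGG
BBBGGWG
GGGGGGG

Derivation:
After op 1 paint(4,5,W):
GGGKKKG
GGGKKKG
GGGKKKG
BBBGGGG
BBBGGWG
GGGGGGG
After op 2 fill(0,1,B) [9 cells changed]:
BBBKKKG
BBBKKKG
BBBKKKG
BBBGGGG
BBBGGWG
GGGGGGG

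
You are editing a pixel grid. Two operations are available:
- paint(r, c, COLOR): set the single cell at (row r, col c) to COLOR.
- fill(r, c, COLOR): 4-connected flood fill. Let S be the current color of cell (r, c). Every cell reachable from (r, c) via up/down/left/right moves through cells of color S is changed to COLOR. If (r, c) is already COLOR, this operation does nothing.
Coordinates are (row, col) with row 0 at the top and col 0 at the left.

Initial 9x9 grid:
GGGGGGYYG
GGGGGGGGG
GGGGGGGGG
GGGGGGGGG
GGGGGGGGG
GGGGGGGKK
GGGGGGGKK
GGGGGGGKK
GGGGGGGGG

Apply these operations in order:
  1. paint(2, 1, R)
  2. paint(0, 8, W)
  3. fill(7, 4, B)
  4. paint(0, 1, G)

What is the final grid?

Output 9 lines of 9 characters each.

Answer: BGBBBBYYW
BBBBBBBBB
BRBBBBBBB
BBBBBBBBB
BBBBBBBBB
BBBBBBBKK
BBBBBBBKK
BBBBBBBKK
BBBBBBBBB

Derivation:
After op 1 paint(2,1,R):
GGGGGGYYG
GGGGGGGGG
GRGGGGGGG
GGGGGGGGG
GGGGGGGGG
GGGGGGGKK
GGGGGGGKK
GGGGGGGKK
GGGGGGGGG
After op 2 paint(0,8,W):
GGGGGGYYW
GGGGGGGGG
GRGGGGGGG
GGGGGGGGG
GGGGGGGGG
GGGGGGGKK
GGGGGGGKK
GGGGGGGKK
GGGGGGGGG
After op 3 fill(7,4,B) [71 cells changed]:
BBBBBBYYW
BBBBBBBBB
BRBBBBBBB
BBBBBBBBB
BBBBBBBBB
BBBBBBBKK
BBBBBBBKK
BBBBBBBKK
BBBBBBBBB
After op 4 paint(0,1,G):
BGBBBBYYW
BBBBBBBBB
BRBBBBBBB
BBBBBBBBB
BBBBBBBBB
BBBBBBBKK
BBBBBBBKK
BBBBBBBKK
BBBBBBBBB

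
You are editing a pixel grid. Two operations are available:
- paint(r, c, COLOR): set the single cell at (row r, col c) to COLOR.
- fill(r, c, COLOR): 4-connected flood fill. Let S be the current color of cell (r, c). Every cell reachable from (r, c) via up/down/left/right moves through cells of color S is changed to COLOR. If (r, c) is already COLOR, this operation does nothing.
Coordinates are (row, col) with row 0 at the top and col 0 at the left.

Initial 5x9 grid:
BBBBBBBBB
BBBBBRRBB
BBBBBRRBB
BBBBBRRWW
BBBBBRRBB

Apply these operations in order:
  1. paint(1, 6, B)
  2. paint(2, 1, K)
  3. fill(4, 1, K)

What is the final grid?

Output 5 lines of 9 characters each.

Answer: KKKKKKKKK
KKKKKRKKK
KKKKKRRKK
KKKKKRRWW
KKKKKRRBB

Derivation:
After op 1 paint(1,6,B):
BBBBBBBBB
BBBBBRBBB
BBBBBRRBB
BBBBBRRWW
BBBBBRRBB
After op 2 paint(2,1,K):
BBBBBBBBB
BBBBBRBBB
BKBBBRRBB
BBBBBRRWW
BBBBBRRBB
After op 3 fill(4,1,K) [33 cells changed]:
KKKKKKKKK
KKKKKRKKK
KKKKKRRKK
KKKKKRRWW
KKKKKRRBB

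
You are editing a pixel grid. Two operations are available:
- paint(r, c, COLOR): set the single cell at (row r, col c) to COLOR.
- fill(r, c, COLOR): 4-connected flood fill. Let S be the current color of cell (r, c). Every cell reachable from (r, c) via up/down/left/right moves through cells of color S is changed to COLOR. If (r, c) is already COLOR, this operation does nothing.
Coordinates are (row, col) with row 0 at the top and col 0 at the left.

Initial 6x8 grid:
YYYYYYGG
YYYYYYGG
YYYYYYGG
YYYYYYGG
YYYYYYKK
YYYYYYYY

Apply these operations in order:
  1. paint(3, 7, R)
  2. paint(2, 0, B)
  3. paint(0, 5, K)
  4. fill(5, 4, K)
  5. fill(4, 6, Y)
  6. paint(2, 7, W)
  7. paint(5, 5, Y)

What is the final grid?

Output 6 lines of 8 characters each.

Answer: YYYYYYGG
YYYYYYGG
BYYYYYGW
YYYYYYGR
YYYYYYYY
YYYYYYYY

Derivation:
After op 1 paint(3,7,R):
YYYYYYGG
YYYYYYGG
YYYYYYGG
YYYYYYGR
YYYYYYKK
YYYYYYYY
After op 2 paint(2,0,B):
YYYYYYGG
YYYYYYGG
BYYYYYGG
YYYYYYGR
YYYYYYKK
YYYYYYYY
After op 3 paint(0,5,K):
YYYYYKGG
YYYYYYGG
BYYYYYGG
YYYYYYGR
YYYYYYKK
YYYYYYYY
After op 4 fill(5,4,K) [36 cells changed]:
KKKKKKGG
KKKKKKGG
BKKKKKGG
KKKKKKGR
KKKKKKKK
KKKKKKKK
After op 5 fill(4,6,Y) [39 cells changed]:
YYYYYYGG
YYYYYYGG
BYYYYYGG
YYYYYYGR
YYYYYYYY
YYYYYYYY
After op 6 paint(2,7,W):
YYYYYYGG
YYYYYYGG
BYYYYYGW
YYYYYYGR
YYYYYYYY
YYYYYYYY
After op 7 paint(5,5,Y):
YYYYYYGG
YYYYYYGG
BYYYYYGW
YYYYYYGR
YYYYYYYY
YYYYYYYY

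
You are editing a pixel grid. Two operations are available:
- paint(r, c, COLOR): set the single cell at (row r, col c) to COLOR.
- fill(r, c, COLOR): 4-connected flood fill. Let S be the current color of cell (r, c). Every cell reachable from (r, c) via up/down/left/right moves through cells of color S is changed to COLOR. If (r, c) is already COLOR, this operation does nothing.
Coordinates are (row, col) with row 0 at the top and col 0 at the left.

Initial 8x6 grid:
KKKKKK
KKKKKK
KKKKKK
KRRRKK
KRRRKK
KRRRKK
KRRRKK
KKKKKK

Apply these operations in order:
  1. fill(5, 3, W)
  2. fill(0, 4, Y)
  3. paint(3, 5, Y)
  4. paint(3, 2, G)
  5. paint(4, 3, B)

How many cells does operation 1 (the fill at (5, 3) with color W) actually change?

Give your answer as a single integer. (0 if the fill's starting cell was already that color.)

After op 1 fill(5,3,W) [12 cells changed]:
KKKKKK
KKKKKK
KKKKKK
KWWWKK
KWWWKK
KWWWKK
KWWWKK
KKKKKK

Answer: 12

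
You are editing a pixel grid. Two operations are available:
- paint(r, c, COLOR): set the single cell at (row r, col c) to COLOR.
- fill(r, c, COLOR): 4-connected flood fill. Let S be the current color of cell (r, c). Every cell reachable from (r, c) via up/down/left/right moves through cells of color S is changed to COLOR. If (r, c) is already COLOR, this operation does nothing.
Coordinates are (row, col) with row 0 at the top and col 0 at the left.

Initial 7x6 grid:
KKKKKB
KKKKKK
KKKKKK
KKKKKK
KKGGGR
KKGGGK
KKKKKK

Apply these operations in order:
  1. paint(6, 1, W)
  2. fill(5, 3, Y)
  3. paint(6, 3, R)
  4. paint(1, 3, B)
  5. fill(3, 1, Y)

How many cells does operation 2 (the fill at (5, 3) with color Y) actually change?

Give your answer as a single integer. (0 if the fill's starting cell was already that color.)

After op 1 paint(6,1,W):
KKKKKB
KKKKKK
KKKKKK
KKKKKK
KKGGGR
KKGGGK
KWKKKK
After op 2 fill(5,3,Y) [6 cells changed]:
KKKKKB
KKKKKK
KKKKKK
KKKKKK
KKYYYR
KKYYYK
KWKKKK

Answer: 6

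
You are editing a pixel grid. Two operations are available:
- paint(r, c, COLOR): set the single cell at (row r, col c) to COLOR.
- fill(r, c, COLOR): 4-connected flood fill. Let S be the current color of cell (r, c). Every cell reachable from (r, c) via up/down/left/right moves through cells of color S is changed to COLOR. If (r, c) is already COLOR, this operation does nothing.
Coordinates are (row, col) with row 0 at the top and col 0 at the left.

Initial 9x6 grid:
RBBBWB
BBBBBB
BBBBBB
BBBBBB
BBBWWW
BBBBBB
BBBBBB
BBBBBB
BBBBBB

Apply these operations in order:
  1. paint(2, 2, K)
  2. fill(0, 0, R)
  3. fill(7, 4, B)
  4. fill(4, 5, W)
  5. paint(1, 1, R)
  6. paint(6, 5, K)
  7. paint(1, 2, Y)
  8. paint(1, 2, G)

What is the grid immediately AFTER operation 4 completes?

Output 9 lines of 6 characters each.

Answer: RBBBWB
BBBBBB
BBKBBB
BBBBBB
BBBWWW
BBBBBB
BBBBBB
BBBBBB
BBBBBB

Derivation:
After op 1 paint(2,2,K):
RBBBWB
BBBBBB
BBKBBB
BBBBBB
BBBWWW
BBBBBB
BBBBBB
BBBBBB
BBBBBB
After op 2 fill(0,0,R) [0 cells changed]:
RBBBWB
BBBBBB
BBKBBB
BBBBBB
BBBWWW
BBBBBB
BBBBBB
BBBBBB
BBBBBB
After op 3 fill(7,4,B) [0 cells changed]:
RBBBWB
BBBBBB
BBKBBB
BBBBBB
BBBWWW
BBBBBB
BBBBBB
BBBBBB
BBBBBB
After op 4 fill(4,5,W) [0 cells changed]:
RBBBWB
BBBBBB
BBKBBB
BBBBBB
BBBWWW
BBBBBB
BBBBBB
BBBBBB
BBBBBB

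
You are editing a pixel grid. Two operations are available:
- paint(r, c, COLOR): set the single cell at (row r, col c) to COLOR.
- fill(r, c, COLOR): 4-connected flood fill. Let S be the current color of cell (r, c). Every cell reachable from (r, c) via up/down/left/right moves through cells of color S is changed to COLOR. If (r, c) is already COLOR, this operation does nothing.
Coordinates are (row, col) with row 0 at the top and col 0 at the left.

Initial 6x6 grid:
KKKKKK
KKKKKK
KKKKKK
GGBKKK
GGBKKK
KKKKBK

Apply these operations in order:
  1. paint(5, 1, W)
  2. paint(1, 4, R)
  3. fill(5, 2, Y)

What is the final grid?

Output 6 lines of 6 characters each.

After op 1 paint(5,1,W):
KKKKKK
KKKKKK
KKKKKK
GGBKKK
GGBKKK
KWKKBK
After op 2 paint(1,4,R):
KKKKKK
KKKKRK
KKKKKK
GGBKKK
GGBKKK
KWKKBK
After op 3 fill(5,2,Y) [26 cells changed]:
YYYYYY
YYYYRY
YYYYYY
GGBYYY
GGBYYY
KWYYBY

Answer: YYYYYY
YYYYRY
YYYYYY
GGBYYY
GGBYYY
KWYYBY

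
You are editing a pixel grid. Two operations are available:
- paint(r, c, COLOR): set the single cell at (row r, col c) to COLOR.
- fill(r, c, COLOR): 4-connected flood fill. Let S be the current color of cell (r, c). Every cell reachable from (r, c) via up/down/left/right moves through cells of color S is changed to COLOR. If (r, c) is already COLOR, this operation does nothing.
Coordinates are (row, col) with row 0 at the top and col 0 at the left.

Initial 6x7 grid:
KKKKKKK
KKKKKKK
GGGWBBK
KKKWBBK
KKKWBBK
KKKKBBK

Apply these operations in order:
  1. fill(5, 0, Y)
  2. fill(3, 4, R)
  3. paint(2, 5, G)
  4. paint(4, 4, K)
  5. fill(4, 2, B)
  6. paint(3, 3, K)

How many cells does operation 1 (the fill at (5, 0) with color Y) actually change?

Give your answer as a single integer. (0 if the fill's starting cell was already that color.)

Answer: 10

Derivation:
After op 1 fill(5,0,Y) [10 cells changed]:
KKKKKKK
KKKKKKK
GGGWBBK
YYYWBBK
YYYWBBK
YYYYBBK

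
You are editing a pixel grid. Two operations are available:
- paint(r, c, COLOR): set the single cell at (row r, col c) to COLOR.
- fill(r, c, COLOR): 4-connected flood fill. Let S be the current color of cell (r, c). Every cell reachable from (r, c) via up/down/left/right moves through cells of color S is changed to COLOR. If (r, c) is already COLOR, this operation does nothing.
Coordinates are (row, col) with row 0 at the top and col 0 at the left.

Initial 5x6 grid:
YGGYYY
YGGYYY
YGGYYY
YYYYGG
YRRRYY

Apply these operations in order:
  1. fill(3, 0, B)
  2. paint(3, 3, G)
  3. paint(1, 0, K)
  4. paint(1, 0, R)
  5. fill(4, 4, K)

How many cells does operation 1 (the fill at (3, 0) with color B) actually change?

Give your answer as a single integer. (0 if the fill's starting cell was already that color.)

After op 1 fill(3,0,B) [17 cells changed]:
BGGBBB
BGGBBB
BGGBBB
BBBBGG
BRRRYY

Answer: 17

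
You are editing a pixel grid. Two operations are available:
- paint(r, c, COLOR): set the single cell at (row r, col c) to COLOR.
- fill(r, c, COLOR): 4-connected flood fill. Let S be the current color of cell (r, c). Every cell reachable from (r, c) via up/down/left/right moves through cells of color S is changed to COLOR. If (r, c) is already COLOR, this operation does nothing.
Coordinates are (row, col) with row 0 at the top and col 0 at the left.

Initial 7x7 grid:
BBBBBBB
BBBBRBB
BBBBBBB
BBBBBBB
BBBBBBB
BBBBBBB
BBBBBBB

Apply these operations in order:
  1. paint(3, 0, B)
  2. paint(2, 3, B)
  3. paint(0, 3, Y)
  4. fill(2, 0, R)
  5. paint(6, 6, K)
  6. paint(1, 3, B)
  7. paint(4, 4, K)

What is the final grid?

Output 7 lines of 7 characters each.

After op 1 paint(3,0,B):
BBBBBBB
BBBBRBB
BBBBBBB
BBBBBBB
BBBBBBB
BBBBBBB
BBBBBBB
After op 2 paint(2,3,B):
BBBBBBB
BBBBRBB
BBBBBBB
BBBBBBB
BBBBBBB
BBBBBBB
BBBBBBB
After op 3 paint(0,3,Y):
BBBYBBB
BBBBRBB
BBBBBBB
BBBBBBB
BBBBBBB
BBBBBBB
BBBBBBB
After op 4 fill(2,0,R) [47 cells changed]:
RRRYRRR
RRRRRRR
RRRRRRR
RRRRRRR
RRRRRRR
RRRRRRR
RRRRRRR
After op 5 paint(6,6,K):
RRRYRRR
RRRRRRR
RRRRRRR
RRRRRRR
RRRRRRR
RRRRRRR
RRRRRRK
After op 6 paint(1,3,B):
RRRYRRR
RRRBRRR
RRRRRRR
RRRRRRR
RRRRRRR
RRRRRRR
RRRRRRK
After op 7 paint(4,4,K):
RRRYRRR
RRRBRRR
RRRRRRR
RRRRRRR
RRRRKRR
RRRRRRR
RRRRRRK

Answer: RRRYRRR
RRRBRRR
RRRRRRR
RRRRRRR
RRRRKRR
RRRRRRR
RRRRRRK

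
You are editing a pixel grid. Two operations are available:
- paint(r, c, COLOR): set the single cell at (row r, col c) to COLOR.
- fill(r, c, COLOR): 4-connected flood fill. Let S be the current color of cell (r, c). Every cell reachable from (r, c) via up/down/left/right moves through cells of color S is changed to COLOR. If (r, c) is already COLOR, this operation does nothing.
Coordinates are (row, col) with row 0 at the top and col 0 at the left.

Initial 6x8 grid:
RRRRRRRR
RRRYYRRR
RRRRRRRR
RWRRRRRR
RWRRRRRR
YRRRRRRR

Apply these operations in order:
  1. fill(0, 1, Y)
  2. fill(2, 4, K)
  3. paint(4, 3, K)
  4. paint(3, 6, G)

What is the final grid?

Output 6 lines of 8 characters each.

Answer: KKKKKKKK
KKKKKKKK
KKKKKKKK
KWKKKKGK
KWKKKKKK
KKKKKKKK

Derivation:
After op 1 fill(0,1,Y) [43 cells changed]:
YYYYYYYY
YYYYYYYY
YYYYYYYY
YWYYYYYY
YWYYYYYY
YYYYYYYY
After op 2 fill(2,4,K) [46 cells changed]:
KKKKKKKK
KKKKKKKK
KKKKKKKK
KWKKKKKK
KWKKKKKK
KKKKKKKK
After op 3 paint(4,3,K):
KKKKKKKK
KKKKKKKK
KKKKKKKK
KWKKKKKK
KWKKKKKK
KKKKKKKK
After op 4 paint(3,6,G):
KKKKKKKK
KKKKKKKK
KKKKKKKK
KWKKKKGK
KWKKKKKK
KKKKKKKK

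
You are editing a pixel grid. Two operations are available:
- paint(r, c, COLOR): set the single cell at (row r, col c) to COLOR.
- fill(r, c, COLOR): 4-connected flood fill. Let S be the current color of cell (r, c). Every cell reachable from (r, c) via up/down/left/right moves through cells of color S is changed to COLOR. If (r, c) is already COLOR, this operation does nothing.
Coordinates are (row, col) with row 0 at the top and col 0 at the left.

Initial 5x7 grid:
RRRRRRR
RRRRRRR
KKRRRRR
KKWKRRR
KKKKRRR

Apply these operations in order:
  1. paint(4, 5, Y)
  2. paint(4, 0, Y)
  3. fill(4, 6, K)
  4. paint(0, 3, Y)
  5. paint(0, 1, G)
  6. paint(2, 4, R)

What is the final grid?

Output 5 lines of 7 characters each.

After op 1 paint(4,5,Y):
RRRRRRR
RRRRRRR
KKRRRRR
KKWKRRR
KKKKRYR
After op 2 paint(4,0,Y):
RRRRRRR
RRRRRRR
KKRRRRR
KKWKRRR
YKKKRYR
After op 3 fill(4,6,K) [24 cells changed]:
KKKKKKK
KKKKKKK
KKKKKKK
KKWKKKK
YKKKKYK
After op 4 paint(0,3,Y):
KKKYKKK
KKKKKKK
KKKKKKK
KKWKKKK
YKKKKYK
After op 5 paint(0,1,G):
KGKYKKK
KKKKKKK
KKKKKKK
KKWKKKK
YKKKKYK
After op 6 paint(2,4,R):
KGKYKKK
KKKKKKK
KKKKRKK
KKWKKKK
YKKKKYK

Answer: KGKYKKK
KKKKKKK
KKKKRKK
KKWKKKK
YKKKKYK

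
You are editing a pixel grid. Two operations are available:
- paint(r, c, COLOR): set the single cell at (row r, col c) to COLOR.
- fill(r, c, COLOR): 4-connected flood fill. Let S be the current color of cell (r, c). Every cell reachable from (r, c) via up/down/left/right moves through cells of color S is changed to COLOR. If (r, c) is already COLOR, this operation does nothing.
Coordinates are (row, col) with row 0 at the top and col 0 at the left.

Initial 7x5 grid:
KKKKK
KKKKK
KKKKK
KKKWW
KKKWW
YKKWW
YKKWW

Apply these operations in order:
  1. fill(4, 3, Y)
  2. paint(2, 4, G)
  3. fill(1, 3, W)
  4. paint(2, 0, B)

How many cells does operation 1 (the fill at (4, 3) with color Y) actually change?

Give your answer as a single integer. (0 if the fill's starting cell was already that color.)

Answer: 8

Derivation:
After op 1 fill(4,3,Y) [8 cells changed]:
KKKKK
KKKKK
KKKKK
KKKYY
KKKYY
YKKYY
YKKYY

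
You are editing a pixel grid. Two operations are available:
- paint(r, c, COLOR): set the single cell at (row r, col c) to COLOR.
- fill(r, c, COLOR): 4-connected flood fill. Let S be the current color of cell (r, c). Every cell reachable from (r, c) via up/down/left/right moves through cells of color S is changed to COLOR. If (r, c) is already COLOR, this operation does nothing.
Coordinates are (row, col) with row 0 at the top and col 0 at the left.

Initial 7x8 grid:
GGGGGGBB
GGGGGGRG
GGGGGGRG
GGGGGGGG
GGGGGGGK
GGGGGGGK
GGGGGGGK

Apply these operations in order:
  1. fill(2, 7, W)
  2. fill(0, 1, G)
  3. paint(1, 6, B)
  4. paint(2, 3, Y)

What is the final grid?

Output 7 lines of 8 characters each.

Answer: GGGGGGBB
GGGGGGBG
GGGYGGRG
GGGGGGGG
GGGGGGGK
GGGGGGGK
GGGGGGGK

Derivation:
After op 1 fill(2,7,W) [49 cells changed]:
WWWWWWBB
WWWWWWRW
WWWWWWRW
WWWWWWWW
WWWWWWWK
WWWWWWWK
WWWWWWWK
After op 2 fill(0,1,G) [49 cells changed]:
GGGGGGBB
GGGGGGRG
GGGGGGRG
GGGGGGGG
GGGGGGGK
GGGGGGGK
GGGGGGGK
After op 3 paint(1,6,B):
GGGGGGBB
GGGGGGBG
GGGGGGRG
GGGGGGGG
GGGGGGGK
GGGGGGGK
GGGGGGGK
After op 4 paint(2,3,Y):
GGGGGGBB
GGGGGGBG
GGGYGGRG
GGGGGGGG
GGGGGGGK
GGGGGGGK
GGGGGGGK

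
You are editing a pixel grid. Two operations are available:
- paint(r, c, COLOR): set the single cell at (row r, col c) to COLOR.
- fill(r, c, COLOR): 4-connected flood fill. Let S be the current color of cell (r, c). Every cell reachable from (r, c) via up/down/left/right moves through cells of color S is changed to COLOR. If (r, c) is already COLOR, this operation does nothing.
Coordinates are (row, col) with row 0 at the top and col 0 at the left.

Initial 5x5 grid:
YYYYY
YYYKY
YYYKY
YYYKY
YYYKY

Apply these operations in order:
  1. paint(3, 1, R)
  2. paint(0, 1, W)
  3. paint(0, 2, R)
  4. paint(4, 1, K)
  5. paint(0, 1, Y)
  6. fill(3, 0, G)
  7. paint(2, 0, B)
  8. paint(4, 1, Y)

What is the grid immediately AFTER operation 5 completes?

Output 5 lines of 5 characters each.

After op 1 paint(3,1,R):
YYYYY
YYYKY
YYYKY
YRYKY
YYYKY
After op 2 paint(0,1,W):
YWYYY
YYYKY
YYYKY
YRYKY
YYYKY
After op 3 paint(0,2,R):
YWRYY
YYYKY
YYYKY
YRYKY
YYYKY
After op 4 paint(4,1,K):
YWRYY
YYYKY
YYYKY
YRYKY
YKYKY
After op 5 paint(0,1,Y):
YYRYY
YYYKY
YYYKY
YRYKY
YKYKY

Answer: YYRYY
YYYKY
YYYKY
YRYKY
YKYKY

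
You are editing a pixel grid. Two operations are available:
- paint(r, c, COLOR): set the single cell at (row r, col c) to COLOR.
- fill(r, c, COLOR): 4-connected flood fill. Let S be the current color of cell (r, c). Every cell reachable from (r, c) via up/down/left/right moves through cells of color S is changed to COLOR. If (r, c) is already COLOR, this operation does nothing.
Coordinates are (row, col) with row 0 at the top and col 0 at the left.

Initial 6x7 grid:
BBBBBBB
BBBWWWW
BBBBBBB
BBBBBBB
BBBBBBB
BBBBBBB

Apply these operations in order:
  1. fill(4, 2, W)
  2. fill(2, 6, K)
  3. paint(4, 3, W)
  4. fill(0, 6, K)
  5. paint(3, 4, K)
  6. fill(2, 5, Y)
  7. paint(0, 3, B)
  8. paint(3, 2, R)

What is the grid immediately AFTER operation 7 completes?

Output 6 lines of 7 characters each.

Answer: YYYBYYY
YYYYYYY
YYYYYYY
YYYYYYY
YYYWYYY
YYYYYYY

Derivation:
After op 1 fill(4,2,W) [38 cells changed]:
WWWWWWW
WWWWWWW
WWWWWWW
WWWWWWW
WWWWWWW
WWWWWWW
After op 2 fill(2,6,K) [42 cells changed]:
KKKKKKK
KKKKKKK
KKKKKKK
KKKKKKK
KKKKKKK
KKKKKKK
After op 3 paint(4,3,W):
KKKKKKK
KKKKKKK
KKKKKKK
KKKKKKK
KKKWKKK
KKKKKKK
After op 4 fill(0,6,K) [0 cells changed]:
KKKKKKK
KKKKKKK
KKKKKKK
KKKKKKK
KKKWKKK
KKKKKKK
After op 5 paint(3,4,K):
KKKKKKK
KKKKKKK
KKKKKKK
KKKKKKK
KKKWKKK
KKKKKKK
After op 6 fill(2,5,Y) [41 cells changed]:
YYYYYYY
YYYYYYY
YYYYYYY
YYYYYYY
YYYWYYY
YYYYYYY
After op 7 paint(0,3,B):
YYYBYYY
YYYYYYY
YYYYYYY
YYYYYYY
YYYWYYY
YYYYYYY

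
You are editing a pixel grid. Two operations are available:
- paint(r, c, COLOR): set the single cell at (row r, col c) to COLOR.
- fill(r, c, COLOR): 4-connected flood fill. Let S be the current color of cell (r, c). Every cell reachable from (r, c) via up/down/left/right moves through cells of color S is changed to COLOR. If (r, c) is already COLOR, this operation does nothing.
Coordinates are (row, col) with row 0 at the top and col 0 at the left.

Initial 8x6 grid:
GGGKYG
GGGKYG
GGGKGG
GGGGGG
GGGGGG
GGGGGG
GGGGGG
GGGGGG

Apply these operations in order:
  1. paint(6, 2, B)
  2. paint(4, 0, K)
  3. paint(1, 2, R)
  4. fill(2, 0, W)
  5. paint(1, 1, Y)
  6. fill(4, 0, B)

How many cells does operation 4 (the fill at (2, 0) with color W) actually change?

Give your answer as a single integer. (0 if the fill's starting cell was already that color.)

After op 1 paint(6,2,B):
GGGKYG
GGGKYG
GGGKGG
GGGGGG
GGGGGG
GGGGGG
GGBGGG
GGGGGG
After op 2 paint(4,0,K):
GGGKYG
GGGKYG
GGGKGG
GGGGGG
KGGGGG
GGGGGG
GGBGGG
GGGGGG
After op 3 paint(1,2,R):
GGGKYG
GGRKYG
GGGKGG
GGGGGG
KGGGGG
GGGGGG
GGBGGG
GGGGGG
After op 4 fill(2,0,W) [40 cells changed]:
WWWKYW
WWRKYW
WWWKWW
WWWWWW
KWWWWW
WWWWWW
WWBWWW
WWWWWW

Answer: 40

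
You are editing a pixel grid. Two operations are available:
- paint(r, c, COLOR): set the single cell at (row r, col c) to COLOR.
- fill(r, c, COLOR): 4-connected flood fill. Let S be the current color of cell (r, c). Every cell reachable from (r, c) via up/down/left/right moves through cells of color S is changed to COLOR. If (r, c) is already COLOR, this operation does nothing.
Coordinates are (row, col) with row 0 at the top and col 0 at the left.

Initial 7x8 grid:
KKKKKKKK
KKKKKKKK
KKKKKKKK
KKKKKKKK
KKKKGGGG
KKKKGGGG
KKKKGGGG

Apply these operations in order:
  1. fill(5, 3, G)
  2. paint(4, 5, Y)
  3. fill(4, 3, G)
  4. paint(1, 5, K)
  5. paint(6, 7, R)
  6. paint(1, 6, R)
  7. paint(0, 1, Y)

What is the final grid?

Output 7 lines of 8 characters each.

After op 1 fill(5,3,G) [44 cells changed]:
GGGGGGGG
GGGGGGGG
GGGGGGGG
GGGGGGGG
GGGGGGGG
GGGGGGGG
GGGGGGGG
After op 2 paint(4,5,Y):
GGGGGGGG
GGGGGGGG
GGGGGGGG
GGGGGGGG
GGGGGYGG
GGGGGGGG
GGGGGGGG
After op 3 fill(4,3,G) [0 cells changed]:
GGGGGGGG
GGGGGGGG
GGGGGGGG
GGGGGGGG
GGGGGYGG
GGGGGGGG
GGGGGGGG
After op 4 paint(1,5,K):
GGGGGGGG
GGGGGKGG
GGGGGGGG
GGGGGGGG
GGGGGYGG
GGGGGGGG
GGGGGGGG
After op 5 paint(6,7,R):
GGGGGGGG
GGGGGKGG
GGGGGGGG
GGGGGGGG
GGGGGYGG
GGGGGGGG
GGGGGGGR
After op 6 paint(1,6,R):
GGGGGGGG
GGGGGKRG
GGGGGGGG
GGGGGGGG
GGGGGYGG
GGGGGGGG
GGGGGGGR
After op 7 paint(0,1,Y):
GYGGGGGG
GGGGGKRG
GGGGGGGG
GGGGGGGG
GGGGGYGG
GGGGGGGG
GGGGGGGR

Answer: GYGGGGGG
GGGGGKRG
GGGGGGGG
GGGGGGGG
GGGGGYGG
GGGGGGGG
GGGGGGGR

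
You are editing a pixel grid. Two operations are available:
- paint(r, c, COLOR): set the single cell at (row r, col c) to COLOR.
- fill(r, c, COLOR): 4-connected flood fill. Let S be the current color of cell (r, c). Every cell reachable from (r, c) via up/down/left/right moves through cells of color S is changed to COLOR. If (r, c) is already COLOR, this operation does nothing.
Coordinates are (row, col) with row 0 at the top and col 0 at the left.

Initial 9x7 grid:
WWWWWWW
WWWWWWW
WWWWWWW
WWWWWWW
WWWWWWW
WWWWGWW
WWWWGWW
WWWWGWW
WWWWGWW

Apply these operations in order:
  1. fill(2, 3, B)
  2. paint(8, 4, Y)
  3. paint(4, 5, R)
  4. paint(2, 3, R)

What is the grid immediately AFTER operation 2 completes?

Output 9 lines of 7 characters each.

Answer: BBBBBBB
BBBBBBB
BBBBBBB
BBBBBBB
BBBBBBB
BBBBGBB
BBBBGBB
BBBBGBB
BBBBYBB

Derivation:
After op 1 fill(2,3,B) [59 cells changed]:
BBBBBBB
BBBBBBB
BBBBBBB
BBBBBBB
BBBBBBB
BBBBGBB
BBBBGBB
BBBBGBB
BBBBGBB
After op 2 paint(8,4,Y):
BBBBBBB
BBBBBBB
BBBBBBB
BBBBBBB
BBBBBBB
BBBBGBB
BBBBGBB
BBBBGBB
BBBBYBB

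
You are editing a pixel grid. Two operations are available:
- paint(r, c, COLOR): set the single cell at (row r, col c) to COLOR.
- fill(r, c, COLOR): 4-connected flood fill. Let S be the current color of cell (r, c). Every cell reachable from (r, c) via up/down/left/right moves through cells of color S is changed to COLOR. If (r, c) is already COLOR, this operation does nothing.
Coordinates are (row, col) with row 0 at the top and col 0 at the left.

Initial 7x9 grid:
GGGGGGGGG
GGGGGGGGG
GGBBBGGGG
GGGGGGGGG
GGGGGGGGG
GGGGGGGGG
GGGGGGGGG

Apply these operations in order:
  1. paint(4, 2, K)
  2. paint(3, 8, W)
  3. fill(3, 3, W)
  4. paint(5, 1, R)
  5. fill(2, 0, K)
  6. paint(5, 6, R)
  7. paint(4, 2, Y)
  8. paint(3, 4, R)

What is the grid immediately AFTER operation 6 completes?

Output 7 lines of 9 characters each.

Answer: KKKKKKKKK
KKKKKKKKK
KKBBBKKKK
KKKKKKKKK
KKKKKKKKK
KRKKKKRKK
KKKKKKKKK

Derivation:
After op 1 paint(4,2,K):
GGGGGGGGG
GGGGGGGGG
GGBBBGGGG
GGGGGGGGG
GGKGGGGGG
GGGGGGGGG
GGGGGGGGG
After op 2 paint(3,8,W):
GGGGGGGGG
GGGGGGGGG
GGBBBGGGG
GGGGGGGGW
GGKGGGGGG
GGGGGGGGG
GGGGGGGGG
After op 3 fill(3,3,W) [58 cells changed]:
WWWWWWWWW
WWWWWWWWW
WWBBBWWWW
WWWWWWWWW
WWKWWWWWW
WWWWWWWWW
WWWWWWWWW
After op 4 paint(5,1,R):
WWWWWWWWW
WWWWWWWWW
WWBBBWWWW
WWWWWWWWW
WWKWWWWWW
WRWWWWWWW
WWWWWWWWW
After op 5 fill(2,0,K) [58 cells changed]:
KKKKKKKKK
KKKKKKKKK
KKBBBKKKK
KKKKKKKKK
KKKKKKKKK
KRKKKKKKK
KKKKKKKKK
After op 6 paint(5,6,R):
KKKKKKKKK
KKKKKKKKK
KKBBBKKKK
KKKKKKKKK
KKKKKKKKK
KRKKKKRKK
KKKKKKKKK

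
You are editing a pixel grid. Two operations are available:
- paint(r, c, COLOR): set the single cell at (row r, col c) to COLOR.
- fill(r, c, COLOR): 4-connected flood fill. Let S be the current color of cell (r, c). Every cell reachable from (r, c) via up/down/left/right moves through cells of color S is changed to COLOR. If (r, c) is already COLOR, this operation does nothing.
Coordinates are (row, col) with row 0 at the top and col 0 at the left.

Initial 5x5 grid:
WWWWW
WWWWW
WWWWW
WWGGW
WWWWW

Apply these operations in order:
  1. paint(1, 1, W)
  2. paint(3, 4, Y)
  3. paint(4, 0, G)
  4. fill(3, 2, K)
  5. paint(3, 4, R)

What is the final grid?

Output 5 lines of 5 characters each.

After op 1 paint(1,1,W):
WWWWW
WWWWW
WWWWW
WWGGW
WWWWW
After op 2 paint(3,4,Y):
WWWWW
WWWWW
WWWWW
WWGGY
WWWWW
After op 3 paint(4,0,G):
WWWWW
WWWWW
WWWWW
WWGGY
GWWWW
After op 4 fill(3,2,K) [2 cells changed]:
WWWWW
WWWWW
WWWWW
WWKKY
GWWWW
After op 5 paint(3,4,R):
WWWWW
WWWWW
WWWWW
WWKKR
GWWWW

Answer: WWWWW
WWWWW
WWWWW
WWKKR
GWWWW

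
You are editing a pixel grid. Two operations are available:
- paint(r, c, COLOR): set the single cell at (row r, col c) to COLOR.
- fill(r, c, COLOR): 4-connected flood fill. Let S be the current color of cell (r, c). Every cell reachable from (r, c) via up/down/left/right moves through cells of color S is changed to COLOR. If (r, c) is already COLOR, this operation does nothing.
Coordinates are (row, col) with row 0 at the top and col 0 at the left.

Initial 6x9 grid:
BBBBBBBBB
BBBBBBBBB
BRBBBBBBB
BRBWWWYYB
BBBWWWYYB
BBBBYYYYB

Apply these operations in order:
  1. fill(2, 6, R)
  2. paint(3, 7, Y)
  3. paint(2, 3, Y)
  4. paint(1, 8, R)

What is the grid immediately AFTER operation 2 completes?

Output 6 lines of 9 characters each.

Answer: RRRRRRRRR
RRRRRRRRR
RRRRRRRRR
RRRWWWYYR
RRRWWWYYR
RRRRYYYYR

Derivation:
After op 1 fill(2,6,R) [38 cells changed]:
RRRRRRRRR
RRRRRRRRR
RRRRRRRRR
RRRWWWYYR
RRRWWWYYR
RRRRYYYYR
After op 2 paint(3,7,Y):
RRRRRRRRR
RRRRRRRRR
RRRRRRRRR
RRRWWWYYR
RRRWWWYYR
RRRRYYYYR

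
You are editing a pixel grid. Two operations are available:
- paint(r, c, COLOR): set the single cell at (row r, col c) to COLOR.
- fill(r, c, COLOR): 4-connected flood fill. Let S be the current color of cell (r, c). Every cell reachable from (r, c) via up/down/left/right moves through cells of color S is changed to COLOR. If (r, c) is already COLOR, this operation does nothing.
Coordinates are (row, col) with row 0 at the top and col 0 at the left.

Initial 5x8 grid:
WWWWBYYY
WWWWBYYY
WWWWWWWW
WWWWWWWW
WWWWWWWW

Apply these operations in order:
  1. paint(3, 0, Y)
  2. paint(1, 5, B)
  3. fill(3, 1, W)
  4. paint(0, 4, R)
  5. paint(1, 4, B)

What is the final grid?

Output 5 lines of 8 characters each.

Answer: WWWWRYYY
WWWWBBYY
WWWWWWWW
YWWWWWWW
WWWWWWWW

Derivation:
After op 1 paint(3,0,Y):
WWWWBYYY
WWWWBYYY
WWWWWWWW
YWWWWWWW
WWWWWWWW
After op 2 paint(1,5,B):
WWWWBYYY
WWWWBBYY
WWWWWWWW
YWWWWWWW
WWWWWWWW
After op 3 fill(3,1,W) [0 cells changed]:
WWWWBYYY
WWWWBBYY
WWWWWWWW
YWWWWWWW
WWWWWWWW
After op 4 paint(0,4,R):
WWWWRYYY
WWWWBBYY
WWWWWWWW
YWWWWWWW
WWWWWWWW
After op 5 paint(1,4,B):
WWWWRYYY
WWWWBBYY
WWWWWWWW
YWWWWWWW
WWWWWWWW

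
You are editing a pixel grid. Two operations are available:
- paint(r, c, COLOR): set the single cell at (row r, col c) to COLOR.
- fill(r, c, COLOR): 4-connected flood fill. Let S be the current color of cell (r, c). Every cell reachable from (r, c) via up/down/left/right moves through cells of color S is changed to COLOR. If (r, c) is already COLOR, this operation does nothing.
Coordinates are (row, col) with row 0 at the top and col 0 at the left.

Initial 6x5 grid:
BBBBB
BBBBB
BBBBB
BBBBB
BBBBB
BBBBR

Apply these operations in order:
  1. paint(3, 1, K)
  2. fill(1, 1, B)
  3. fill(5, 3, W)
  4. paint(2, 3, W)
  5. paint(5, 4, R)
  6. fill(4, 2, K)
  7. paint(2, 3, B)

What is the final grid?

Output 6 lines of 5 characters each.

After op 1 paint(3,1,K):
BBBBB
BBBBB
BBBBB
BKBBB
BBBBB
BBBBR
After op 2 fill(1,1,B) [0 cells changed]:
BBBBB
BBBBB
BBBBB
BKBBB
BBBBB
BBBBR
After op 3 fill(5,3,W) [28 cells changed]:
WWWWW
WWWWW
WWWWW
WKWWW
WWWWW
WWWWR
After op 4 paint(2,3,W):
WWWWW
WWWWW
WWWWW
WKWWW
WWWWW
WWWWR
After op 5 paint(5,4,R):
WWWWW
WWWWW
WWWWW
WKWWW
WWWWW
WWWWR
After op 6 fill(4,2,K) [28 cells changed]:
KKKKK
KKKKK
KKKKK
KKKKK
KKKKK
KKKKR
After op 7 paint(2,3,B):
KKKKK
KKKKK
KKKBK
KKKKK
KKKKK
KKKKR

Answer: KKKKK
KKKKK
KKKBK
KKKKK
KKKKK
KKKKR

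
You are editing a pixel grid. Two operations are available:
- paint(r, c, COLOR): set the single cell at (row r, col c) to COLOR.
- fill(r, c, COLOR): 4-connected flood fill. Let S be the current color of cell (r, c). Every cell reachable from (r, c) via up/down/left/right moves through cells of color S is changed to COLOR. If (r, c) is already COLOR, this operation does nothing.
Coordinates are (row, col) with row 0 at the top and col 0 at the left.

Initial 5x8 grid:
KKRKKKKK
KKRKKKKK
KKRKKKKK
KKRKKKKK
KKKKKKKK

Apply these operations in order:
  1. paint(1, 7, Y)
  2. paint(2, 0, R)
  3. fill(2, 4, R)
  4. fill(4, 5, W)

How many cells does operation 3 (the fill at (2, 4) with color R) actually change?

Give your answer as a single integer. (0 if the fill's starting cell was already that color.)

After op 1 paint(1,7,Y):
KKRKKKKK
KKRKKKKY
KKRKKKKK
KKRKKKKK
KKKKKKKK
After op 2 paint(2,0,R):
KKRKKKKK
KKRKKKKY
RKRKKKKK
KKRKKKKK
KKKKKKKK
After op 3 fill(2,4,R) [34 cells changed]:
RRRRRRRR
RRRRRRRY
RRRRRRRR
RRRRRRRR
RRRRRRRR

Answer: 34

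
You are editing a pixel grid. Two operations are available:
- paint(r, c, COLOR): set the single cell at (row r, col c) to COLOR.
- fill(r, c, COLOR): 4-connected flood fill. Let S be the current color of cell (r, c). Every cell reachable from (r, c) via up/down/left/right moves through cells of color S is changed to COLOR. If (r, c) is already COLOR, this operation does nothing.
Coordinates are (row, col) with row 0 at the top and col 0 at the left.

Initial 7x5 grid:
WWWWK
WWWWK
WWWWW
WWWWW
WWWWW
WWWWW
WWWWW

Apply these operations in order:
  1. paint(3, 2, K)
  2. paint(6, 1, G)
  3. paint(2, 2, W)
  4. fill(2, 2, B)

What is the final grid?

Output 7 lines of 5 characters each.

Answer: BBBBK
BBBBK
BBBBB
BBKBB
BBBBB
BBBBB
BGBBB

Derivation:
After op 1 paint(3,2,K):
WWWWK
WWWWK
WWWWW
WWKWW
WWWWW
WWWWW
WWWWW
After op 2 paint(6,1,G):
WWWWK
WWWWK
WWWWW
WWKWW
WWWWW
WWWWW
WGWWW
After op 3 paint(2,2,W):
WWWWK
WWWWK
WWWWW
WWKWW
WWWWW
WWWWW
WGWWW
After op 4 fill(2,2,B) [31 cells changed]:
BBBBK
BBBBK
BBBBB
BBKBB
BBBBB
BBBBB
BGBBB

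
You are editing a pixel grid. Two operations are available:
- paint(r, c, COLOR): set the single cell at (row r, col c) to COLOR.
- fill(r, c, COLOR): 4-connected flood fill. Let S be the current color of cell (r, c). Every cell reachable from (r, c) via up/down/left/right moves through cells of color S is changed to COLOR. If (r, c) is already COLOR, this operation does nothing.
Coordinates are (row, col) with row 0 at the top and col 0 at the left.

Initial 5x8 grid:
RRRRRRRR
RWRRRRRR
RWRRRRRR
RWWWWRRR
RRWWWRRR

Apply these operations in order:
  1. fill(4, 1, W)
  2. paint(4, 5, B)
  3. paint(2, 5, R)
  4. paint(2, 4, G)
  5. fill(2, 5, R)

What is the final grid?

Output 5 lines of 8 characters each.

After op 1 fill(4,1,W) [31 cells changed]:
WWWWWWWW
WWWWWWWW
WWWWWWWW
WWWWWWWW
WWWWWWWW
After op 2 paint(4,5,B):
WWWWWWWW
WWWWWWWW
WWWWWWWW
WWWWWWWW
WWWWWBWW
After op 3 paint(2,5,R):
WWWWWWWW
WWWWWWWW
WWWWWRWW
WWWWWWWW
WWWWWBWW
After op 4 paint(2,4,G):
WWWWWWWW
WWWWWWWW
WWWWGRWW
WWWWWWWW
WWWWWBWW
After op 5 fill(2,5,R) [0 cells changed]:
WWWWWWWW
WWWWWWWW
WWWWGRWW
WWWWWWWW
WWWWWBWW

Answer: WWWWWWWW
WWWWWWWW
WWWWGRWW
WWWWWWWW
WWWWWBWW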